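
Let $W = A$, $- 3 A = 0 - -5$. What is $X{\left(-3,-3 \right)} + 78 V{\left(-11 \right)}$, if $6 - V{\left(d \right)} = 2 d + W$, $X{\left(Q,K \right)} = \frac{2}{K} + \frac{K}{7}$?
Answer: $\frac{48571}{21} \approx 2312.9$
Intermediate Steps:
$A = - \frac{5}{3}$ ($A = - \frac{0 - -5}{3} = - \frac{0 + 5}{3} = \left(- \frac{1}{3}\right) 5 = - \frac{5}{3} \approx -1.6667$)
$W = - \frac{5}{3} \approx -1.6667$
$X{\left(Q,K \right)} = \frac{2}{K} + \frac{K}{7}$ ($X{\left(Q,K \right)} = \frac{2}{K} + K \frac{1}{7} = \frac{2}{K} + \frac{K}{7}$)
$V{\left(d \right)} = \frac{23}{3} - 2 d$ ($V{\left(d \right)} = 6 - \left(2 d - \frac{5}{3}\right) = 6 - \left(- \frac{5}{3} + 2 d\right) = \frac{23}{3} - 2 d$)
$X{\left(-3,-3 \right)} + 78 V{\left(-11 \right)} = \left(\frac{2}{-3} + \frac{1}{7} \left(-3\right)\right) + 78 \left(\frac{23}{3} - -22\right) = \left(2 \left(- \frac{1}{3}\right) - \frac{3}{7}\right) + 78 \left(\frac{23}{3} + 22\right) = \left(- \frac{2}{3} - \frac{3}{7}\right) + 78 \cdot \frac{89}{3} = - \frac{23}{21} + 2314 = \frac{48571}{21}$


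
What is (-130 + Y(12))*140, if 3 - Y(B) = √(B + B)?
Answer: -17780 - 280*√6 ≈ -18466.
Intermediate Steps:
Y(B) = 3 - √2*√B (Y(B) = 3 - √(B + B) = 3 - √(2*B) = 3 - √2*√B)
(-130 + Y(12))*140 = (-130 + (3 - √2*√12))*140 = (-130 + (3 - √2*2*√3))*140 = (-130 + (3 - 2*√6))*140 = (-127 - 2*√6)*140 = -17780 - 280*√6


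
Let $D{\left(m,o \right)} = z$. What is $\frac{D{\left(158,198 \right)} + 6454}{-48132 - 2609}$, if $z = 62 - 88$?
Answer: $- \frac{6428}{50741} \approx -0.12668$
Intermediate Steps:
$z = -26$
$D{\left(m,o \right)} = -26$
$\frac{D{\left(158,198 \right)} + 6454}{-48132 - 2609} = \frac{-26 + 6454}{-48132 - 2609} = \frac{6428}{-50741} = 6428 \left(- \frac{1}{50741}\right) = - \frac{6428}{50741}$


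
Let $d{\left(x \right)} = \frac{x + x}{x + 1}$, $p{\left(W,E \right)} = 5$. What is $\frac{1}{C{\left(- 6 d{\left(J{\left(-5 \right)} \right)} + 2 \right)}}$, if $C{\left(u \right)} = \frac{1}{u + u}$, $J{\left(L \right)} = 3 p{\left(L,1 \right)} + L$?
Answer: $- \frac{196}{11} \approx -17.818$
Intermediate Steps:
$J{\left(L \right)} = 15 + L$ ($J{\left(L \right)} = 3 \cdot 5 + L = 15 + L$)
$d{\left(x \right)} = \frac{2 x}{1 + x}$
$C{\left(u \right)} = \frac{1}{2 u}$
$\frac{1}{C{\left(- 6 d{\left(J{\left(-5 \right)} \right)} + 2 \right)}} = \frac{1}{\frac{1}{2} \frac{1}{- 6 \frac{2 \left(15 - 5\right)}{1 + \left(15 - 5\right)} + 2}} = \frac{1}{\frac{1}{2} \frac{1}{- 6 \cdot 2 \cdot 10 \frac{1}{1 + 10} + 2}} = \frac{1}{\frac{1}{2} \frac{1}{- 6 \cdot 2 \cdot 10 \cdot \frac{1}{11} + 2}} = \frac{1}{\frac{1}{2} \frac{1}{\left(-6\right) \frac{20}{11} + 2}} = \frac{1}{\frac{1}{2} \frac{1}{- \frac{120}{11} + 2}} = \frac{1}{\frac{1}{2} \frac{1}{- \frac{98}{11}}} = \frac{1}{\frac{1}{2} \left(- \frac{11}{98}\right)} = \frac{1}{- \frac{11}{196}} = - \frac{196}{11}$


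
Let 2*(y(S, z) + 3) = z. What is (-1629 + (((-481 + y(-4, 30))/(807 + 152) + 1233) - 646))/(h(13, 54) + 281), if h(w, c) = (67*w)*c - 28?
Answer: -142821/6478319 ≈ -0.022046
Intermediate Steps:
h(w, c) = -28 + 67*c*w (h(w, c) = 67*c*w - 28 = -28 + 67*c*w)
y(S, z) = -3 + z/2
(-1629 + (((-481 + y(-4, 30))/(807 + 152) + 1233) - 646))/(h(13, 54) + 281) = (-1629 + (((-481 + (-3 + (1/2)*30))/(807 + 152) + 1233) - 646))/((-28 + 67*54*13) + 281) = (-1629 + (((-481 + (-3 + 15))/959 + 1233) - 646))/((-28 + 47034) + 281) = (-1629 + (((-481 + 12)*(1/959) + 1233) - 646))/(47006 + 281) = (-1629 + ((-469*1/959 + 1233) - 646))/47287 = (-1629 + ((-67/137 + 1233) - 646))*(1/47287) = (-1629 + (168854/137 - 646))*(1/47287) = (-1629 + 80352/137)*(1/47287) = -142821/137*1/47287 = -142821/6478319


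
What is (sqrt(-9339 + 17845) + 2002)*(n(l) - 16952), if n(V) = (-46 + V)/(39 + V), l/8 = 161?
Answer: -45033112124/1327 - 22494062*sqrt(8506)/1327 ≈ -3.5499e+7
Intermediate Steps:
l = 1288 (l = 8*161 = 1288)
n(V) = (-46 + V)/(39 + V)
(sqrt(-9339 + 17845) + 2002)*(n(l) - 16952) = (sqrt(-9339 + 17845) + 2002)*((-46 + 1288)/(39 + 1288) - 16952) = (sqrt(8506) + 2002)*(1242/1327 - 16952) = (2002 + sqrt(8506))*((1/1327)*1242 - 16952) = (2002 + sqrt(8506))*(1242/1327 - 16952) = (2002 + sqrt(8506))*(-22494062/1327) = -45033112124/1327 - 22494062*sqrt(8506)/1327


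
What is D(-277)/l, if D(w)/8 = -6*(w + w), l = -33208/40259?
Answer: -133820916/4151 ≈ -32238.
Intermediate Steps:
l = -33208/40259 (l = -33208*1/40259 = -33208/40259 ≈ -0.82486)
D(w) = -96*w (D(w) = 8*(-6*(w + w)) = 8*(-12*w) = -96*w)
D(-277)/l = (-96*(-277))/(-33208/40259) = 26592*(-40259/33208) = -133820916/4151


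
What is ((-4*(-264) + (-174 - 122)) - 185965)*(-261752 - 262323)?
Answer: 97061310375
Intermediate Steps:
((-4*(-264) + (-174 - 122)) - 185965)*(-261752 - 262323) = ((1056 - 296) - 185965)*(-524075) = (760 - 185965)*(-524075) = -185205*(-524075) = 97061310375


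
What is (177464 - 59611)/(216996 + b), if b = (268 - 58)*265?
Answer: 117853/272646 ≈ 0.43226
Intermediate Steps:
b = 55650 (b = 210*265 = 55650)
(177464 - 59611)/(216996 + b) = (177464 - 59611)/(216996 + 55650) = 117853/272646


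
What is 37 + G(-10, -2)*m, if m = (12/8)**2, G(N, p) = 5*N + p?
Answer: -80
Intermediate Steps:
G(N, p) = p + 5*N
m = 9/4 (m = (12*(1/8))**2 = (3/2)**2 = 9/4 ≈ 2.2500)
37 + G(-10, -2)*m = 37 + (-2 + 5*(-10))*(9/4) = 37 + (-2 - 50)*(9/4) = 37 - 52*9/4 = 37 - 117 = -80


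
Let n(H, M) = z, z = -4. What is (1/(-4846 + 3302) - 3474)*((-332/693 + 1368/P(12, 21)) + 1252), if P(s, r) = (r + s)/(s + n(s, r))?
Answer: -735604712837/133749 ≈ -5.4999e+6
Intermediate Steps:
n(H, M) = -4
P(s, r) = (r + s)/(-4 + s) (P(s, r) = (r + s)/(s - 4) = (r + s)/(-4 + s))
(1/(-4846 + 3302) - 3474)*((-332/693 + 1368/P(12, 21)) + 1252) = (1/(-4846 + 3302) - 3474)*((-332/693 + 1368/(((21 + 12)/(-4 + 12)))) + 1252) = (1/(-1544) - 3474)*((-332*1/693 + 1368/((33/8))) + 1252) = (-1/1544 - 3474)*((-332/693 + 1368/(((⅛)*33))) + 1252) = -5363857*((-332/693 + 1368/(33/8)) + 1252)/1544 = -5363857*((-332/693 + 1368*(8/33)) + 1252)/1544 = -5363857*((-332/693 + 3648/11) + 1252)/1544 = -5363857*(229492/693 + 1252)/1544 = -5363857/1544*1097128/693 = -735604712837/133749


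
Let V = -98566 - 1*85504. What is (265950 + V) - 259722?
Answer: -177842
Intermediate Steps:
V = -184070 (V = -98566 - 85504 = -184070)
(265950 + V) - 259722 = (265950 - 184070) - 259722 = 81880 - 259722 = -177842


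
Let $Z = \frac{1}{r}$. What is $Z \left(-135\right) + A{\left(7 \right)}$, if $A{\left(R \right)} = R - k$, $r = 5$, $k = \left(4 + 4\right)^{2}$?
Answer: $-84$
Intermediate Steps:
$k = 64$ ($k = 8^{2} = 64$)
$A{\left(R \right)} = -64 + R$ ($A{\left(R \right)} = R - 64 = -64 + R$)
$Z = \frac{1}{5} \approx 0.2$
$Z \left(-135\right) + A{\left(7 \right)} = \frac{1}{5} \left(-135\right) + \left(-64 + 7\right) = -27 - 57 = -84$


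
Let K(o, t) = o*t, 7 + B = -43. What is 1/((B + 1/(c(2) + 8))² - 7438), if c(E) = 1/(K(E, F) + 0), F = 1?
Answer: -289/1430478 ≈ -0.00020203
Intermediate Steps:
B = -50 (B = -7 - 43 = -50)
c(E) = 1/E (c(E) = 1/(E*1 + 0) = 1/(E + 0) = 1/E)
1/((B + 1/(c(2) + 8))² - 7438) = 1/((-50 + 1/(1/2 + 8))² - 7438) = 1/((-50 + 1/(½ + 8))² - 7438) = 1/((-50 + 1/(17/2))² - 7438) = 1/((-50 + 2/17)² - 7438) = 1/((-848/17)² - 7438) = 1/(719104/289 - 7438) = 1/(-1430478/289) = -289/1430478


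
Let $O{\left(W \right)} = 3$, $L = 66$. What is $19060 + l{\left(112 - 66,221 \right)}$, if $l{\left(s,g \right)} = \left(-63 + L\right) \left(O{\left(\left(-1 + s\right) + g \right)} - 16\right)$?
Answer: $19021$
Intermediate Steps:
$l{\left(s,g \right)} = -39$ ($l{\left(s,g \right)} = \left(-63 + 66\right) \left(3 - 16\right) = 3 \left(-13\right) = -39$)
$19060 + l{\left(112 - 66,221 \right)} = 19060 - 39 = 19021$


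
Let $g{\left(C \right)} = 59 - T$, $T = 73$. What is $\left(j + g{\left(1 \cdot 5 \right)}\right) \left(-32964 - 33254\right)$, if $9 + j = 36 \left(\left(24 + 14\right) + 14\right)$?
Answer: $-122437082$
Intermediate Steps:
$g{\left(C \right)} = -14$ ($g{\left(C \right)} = 59 - 73 = -14$)
$j = 1863$ ($j = -9 + 36 \left(\left(24 + 14\right) + 14\right) = -9 + 36 \left(38 + 14\right) = -9 + 36 \cdot 52 = -9 + 1872 = 1863$)
$\left(j + g{\left(1 \cdot 5 \right)}\right) \left(-32964 - 33254\right) = \left(1863 - 14\right) \left(-32964 - 33254\right) = 1849 \left(-66218\right) = -122437082$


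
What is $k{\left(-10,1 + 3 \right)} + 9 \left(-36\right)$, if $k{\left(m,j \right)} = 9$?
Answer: $-315$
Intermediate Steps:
$k{\left(-10,1 + 3 \right)} + 9 \left(-36\right) = 9 + 9 \left(-36\right) = 9 - 324 = -315$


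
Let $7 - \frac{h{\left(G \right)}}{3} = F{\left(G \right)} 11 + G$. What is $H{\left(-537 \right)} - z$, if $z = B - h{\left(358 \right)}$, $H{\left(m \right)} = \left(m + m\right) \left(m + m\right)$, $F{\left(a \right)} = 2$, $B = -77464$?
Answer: $1229821$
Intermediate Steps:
$h{\left(G \right)} = -45 - 3 G$ ($h{\left(G \right)} = 21 - 3 \left(2 \cdot 11 + G\right) = 21 - 3 \left(22 + G\right) = 21 - \left(66 + 3 G\right) = -45 - 3 G$)
$H{\left(m \right)} = 4 m^{2}$ ($H{\left(m \right)} = 2 m 2 m = 4 m^{2}$)
$z = -76345$ ($z = -77464 - \left(-45 - 1074\right) = -77464 - -1119 = -77464 + 1119 = -76345$)
$H{\left(-537 \right)} - z = 4 \left(-537\right)^{2} - -76345 = 4 \cdot 288369 + 76345 = 1153476 + 76345 = 1229821$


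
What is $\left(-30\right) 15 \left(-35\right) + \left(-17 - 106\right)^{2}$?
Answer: $30879$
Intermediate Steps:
$\left(-30\right) 15 \left(-35\right) + \left(-17 - 106\right)^{2} = \left(-450\right) \left(-35\right) + \left(-123\right)^{2} = 15750 + 15129 = 30879$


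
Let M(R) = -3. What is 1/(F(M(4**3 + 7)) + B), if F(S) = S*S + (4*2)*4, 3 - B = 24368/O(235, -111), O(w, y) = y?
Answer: 111/29252 ≈ 0.0037946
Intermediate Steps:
B = 24701/111 (B = 3 - 24368/(-111) = 3 - 24368*(-1)/111 = 3 - 1*(-24368/111) = 3 + 24368/111 = 24701/111 ≈ 222.53)
F(S) = 32 + S**2 (F(S) = S**2 + 8*4 = S**2 + 32 = 32 + S**2)
1/(F(M(4**3 + 7)) + B) = 1/((32 + (-3)**2) + 24701/111) = 1/((32 + 9) + 24701/111) = 1/(41 + 24701/111) = 1/(29252/111) = 111/29252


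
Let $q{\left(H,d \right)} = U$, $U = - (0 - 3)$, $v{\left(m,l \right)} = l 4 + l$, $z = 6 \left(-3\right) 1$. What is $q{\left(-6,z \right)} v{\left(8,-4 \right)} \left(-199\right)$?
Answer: $11940$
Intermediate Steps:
$z = -18$ ($z = \left(-18\right) 1 = -18$)
$v{\left(m,l \right)} = 5 l$ ($v{\left(m,l \right)} = 4 l + l = 5 l$)
$U = 3$ ($U = \left(-1\right) \left(-3\right) = 3$)
$q{\left(H,d \right)} = 3$
$q{\left(-6,z \right)} v{\left(8,-4 \right)} \left(-199\right) = 3 \cdot 5 \left(-4\right) \left(-199\right) = 3 \left(-20\right) \left(-199\right) = \left(-60\right) \left(-199\right) = 11940$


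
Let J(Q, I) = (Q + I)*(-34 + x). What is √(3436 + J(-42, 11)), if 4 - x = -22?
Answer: 2*√921 ≈ 60.696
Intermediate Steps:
x = 26 (x = 4 - 1*(-22) = 4 + 22 = 26)
J(Q, I) = -8*I - 8*Q (J(Q, I) = (Q + I)*(-34 + 26) = (I + Q)*(-8) = -8*I - 8*Q)
√(3436 + J(-42, 11)) = √(3436 + (-8*11 - 8*(-42))) = √(3436 + (-88 + 336)) = √(3436 + 248) = √3684 = 2*√921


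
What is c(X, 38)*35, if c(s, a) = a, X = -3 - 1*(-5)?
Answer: 1330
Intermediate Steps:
X = 2 (X = -3 + 5 = 2)
c(X, 38)*35 = 38*35 = 1330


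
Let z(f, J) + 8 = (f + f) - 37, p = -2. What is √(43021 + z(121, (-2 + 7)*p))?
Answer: 147*√2 ≈ 207.89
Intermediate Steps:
z(f, J) = -45 + 2*f (z(f, J) = -8 + ((f + f) - 37) = -8 + (2*f - 37) = -8 + (-37 + 2*f) = -45 + 2*f)
√(43021 + z(121, (-2 + 7)*p)) = √(43021 + (-45 + 2*121)) = √(43021 + (-45 + 242)) = √(43021 + 197) = √43218 = 147*√2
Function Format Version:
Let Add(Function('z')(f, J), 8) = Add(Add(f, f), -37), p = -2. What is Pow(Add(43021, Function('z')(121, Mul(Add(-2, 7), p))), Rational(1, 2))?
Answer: Mul(147, Pow(2, Rational(1, 2))) ≈ 207.89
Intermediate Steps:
Function('z')(f, J) = Add(-45, Mul(2, f)) (Function('z')(f, J) = Add(-8, Add(Add(f, f), -37)) = Add(-8, Add(Mul(2, f), -37)) = Add(-8, Add(-37, Mul(2, f))) = Add(-45, Mul(2, f)))
Pow(Add(43021, Function('z')(121, Mul(Add(-2, 7), p))), Rational(1, 2)) = Pow(Add(43021, Add(-45, Mul(2, 121))), Rational(1, 2)) = Pow(Add(43021, Add(-45, 242)), Rational(1, 2)) = Pow(Add(43021, 197), Rational(1, 2)) = Pow(43218, Rational(1, 2)) = Mul(147, Pow(2, Rational(1, 2)))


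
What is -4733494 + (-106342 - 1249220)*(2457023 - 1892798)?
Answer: -764846702944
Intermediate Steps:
-4733494 + (-106342 - 1249220)*(2457023 - 1892798) = -4733494 - 1355562*564225 = -4733494 - 764841969450 = -764846702944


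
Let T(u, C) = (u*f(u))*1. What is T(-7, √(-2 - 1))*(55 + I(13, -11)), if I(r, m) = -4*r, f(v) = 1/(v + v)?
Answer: 3/2 ≈ 1.5000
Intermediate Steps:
f(v) = 1/(2*v)
T(u, C) = ½ (T(u, C) = (u*(1/(2*u)))*1 = (½)*1 = ½)
T(-7, √(-2 - 1))*(55 + I(13, -11)) = (55 - 4*13)/2 = (55 - 52)/2 = (½)*3 = 3/2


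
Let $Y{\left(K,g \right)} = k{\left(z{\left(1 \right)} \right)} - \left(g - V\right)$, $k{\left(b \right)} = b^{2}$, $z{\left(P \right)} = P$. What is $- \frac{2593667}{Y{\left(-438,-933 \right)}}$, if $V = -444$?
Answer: $- \frac{2593667}{490} \approx -5293.2$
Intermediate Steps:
$Y{\left(K,g \right)} = -443 - g$ ($Y{\left(K,g \right)} = 1^{2} - \left(g - -444\right) = 1 - \left(g + 444\right) = 1 - \left(444 + g\right) = -443 - g$)
$- \frac{2593667}{Y{\left(-438,-933 \right)}} = - \frac{2593667}{-443 - -933} = - \frac{2593667}{-443 + 933} = - \frac{2593667}{490}$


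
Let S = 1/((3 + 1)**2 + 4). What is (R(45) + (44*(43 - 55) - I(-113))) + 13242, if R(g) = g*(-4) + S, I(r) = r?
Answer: 252941/20 ≈ 12647.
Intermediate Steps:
S = 1/20 (S = 1/(4**2 + 4) = 1/(16 + 4) = 1/20 ≈ 0.050000)
R(g) = 1/20 - 4*g (R(g) = g*(-4) + 1/20 = -4*g + 1/20 = 1/20 - 4*g)
(R(45) + (44*(43 - 55) - I(-113))) + 13242 = ((1/20 - 4*45) + (44*(43 - 55) - 1*(-113))) + 13242 = ((1/20 - 180) + (44*(-12) + 113)) + 13242 = (-3599/20 + (-528 + 113)) + 13242 = (-3599/20 - 415) + 13242 = -11899/20 + 13242 = 252941/20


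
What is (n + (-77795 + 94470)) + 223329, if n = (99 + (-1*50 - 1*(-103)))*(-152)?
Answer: 216900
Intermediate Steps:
n = -23104 (n = (99 + (-50 + 103))*(-152) = (99 + 53)*(-152) = 152*(-152) = -23104)
(n + (-77795 + 94470)) + 223329 = (-23104 + (-77795 + 94470)) + 223329 = (-23104 + 16675) + 223329 = -6429 + 223329 = 216900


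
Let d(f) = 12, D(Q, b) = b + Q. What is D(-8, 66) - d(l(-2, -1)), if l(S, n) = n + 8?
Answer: 46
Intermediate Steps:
D(Q, b) = Q + b
l(S, n) = 8 + n
D(-8, 66) - d(l(-2, -1)) = (-8 + 66) - 1*12 = 58 - 12 = 46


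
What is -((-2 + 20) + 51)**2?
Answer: -4761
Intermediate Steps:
-((-2 + 20) + 51)**2 = -(18 + 51)**2 = -1*69**2 = -1*4761 = -4761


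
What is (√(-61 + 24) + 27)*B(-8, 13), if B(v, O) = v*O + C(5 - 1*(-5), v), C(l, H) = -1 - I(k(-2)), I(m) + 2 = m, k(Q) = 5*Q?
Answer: -2511 - 93*I*√37 ≈ -2511.0 - 565.7*I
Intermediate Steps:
I(m) = -2 + m
C(l, H) = 11 (C(l, H) = -1 - (-2 + 5*(-2)) = -1 - (-2 - 10) = -1 - 1*(-12) = -1 + 12 = 11)
B(v, O) = 11 + O*v (B(v, O) = v*O + 11 = O*v + 11 = 11 + O*v)
(√(-61 + 24) + 27)*B(-8, 13) = (√(-61 + 24) + 27)*(11 + 13*(-8)) = (√(-37) + 27)*(11 - 104) = (I*√37 + 27)*(-93) = (27 + I*√37)*(-93) = -2511 - 93*I*√37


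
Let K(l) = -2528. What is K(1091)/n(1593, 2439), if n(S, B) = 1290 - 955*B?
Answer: 2528/2327955 ≈ 0.0010859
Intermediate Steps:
K(1091)/n(1593, 2439) = -2528/(1290 - 955*2439) = -2528/(1290 - 2329245) = -2528/(-2327955) = -2528*(-1/2327955) = 2528/2327955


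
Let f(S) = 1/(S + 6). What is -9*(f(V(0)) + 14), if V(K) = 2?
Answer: -1017/8 ≈ -127.13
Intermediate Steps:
f(S) = 1/(6 + S)
-9*(f(V(0)) + 14) = -9*(1/(6 + 2) + 14) = -9*(1/8 + 14) = -9*113/8 = -1017/8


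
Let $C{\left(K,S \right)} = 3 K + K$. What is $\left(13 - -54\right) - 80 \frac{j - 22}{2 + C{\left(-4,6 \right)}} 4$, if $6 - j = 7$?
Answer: $- \frac{3211}{7} \approx -458.71$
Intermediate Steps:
$j = -1$ ($j = 6 - 7 = -1$)
$C{\left(K,S \right)} = 4 K$
$\left(13 - -54\right) - 80 \frac{j - 22}{2 + C{\left(-4,6 \right)}} 4 = \left(13 - -54\right) - 80 \frac{-1 - 22}{2 + 4 \left(-4\right)} 4 = \left(13 + 54\right) - 80 - \frac{23}{2 - 16} \cdot 4 = 67 - 80 - \frac{23}{-14} \cdot 4 = 67 - 80 \left(-23\right) \left(- \frac{1}{14}\right) 4 = 67 - 80 \cdot \frac{23}{14} \cdot 4 = 67 - \frac{3680}{7} = - \frac{3211}{7}$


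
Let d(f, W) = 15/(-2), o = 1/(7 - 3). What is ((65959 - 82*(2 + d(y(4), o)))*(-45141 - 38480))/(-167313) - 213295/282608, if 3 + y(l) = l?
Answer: 1569363013524545/47283992304 ≈ 33190.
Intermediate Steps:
y(l) = -3 + l
o = ¼ (o = 1/4 = ¼ ≈ 0.25000)
d(f, W) = -15/2 (d(f, W) = 15*(-½) = -15/2)
((65959 - 82*(2 + d(y(4), o)))*(-45141 - 38480))/(-167313) - 213295/282608 = ((65959 - 82*(2 - 15/2))*(-45141 - 38480))/(-167313) - 213295/282608 = ((65959 - 82*(-11/2))*(-83621))*(-1/167313) - 213295*1/282608 = ((65959 + 451)*(-83621))*(-1/167313) - 213295/282608 = (66410*(-83621))*(-1/167313) - 213295/282608 = -5553270610*(-1/167313) - 213295/282608 = 5553270610/167313 - 213295/282608 = 1569363013524545/47283992304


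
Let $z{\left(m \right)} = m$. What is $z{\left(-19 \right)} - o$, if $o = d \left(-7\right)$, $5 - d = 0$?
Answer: $16$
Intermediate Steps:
$d = 5$ ($d = 5 - 0 = 5 + 0 = 5$)
$o = -35$ ($o = 5 \left(-7\right) = -35$)
$z{\left(-19 \right)} - o = -19 - -35 = -19 + 35 = 16$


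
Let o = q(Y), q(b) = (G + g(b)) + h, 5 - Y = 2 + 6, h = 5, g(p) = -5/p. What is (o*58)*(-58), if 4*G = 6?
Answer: -82418/3 ≈ -27473.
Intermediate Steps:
G = 3/2 (G = (¼)*6 = 3/2 ≈ 1.5000)
Y = -3 (Y = 5 - (2 + 6) = 5 - 1*8 = 5 - 8 = -3)
q(b) = 13/2 - 5/b (q(b) = (3/2 - 5/b) + 5 = 13/2 - 5/b)
o = 49/6 (o = 13/2 - 5/(-3) = 13/2 - 5*(-⅓) = 13/2 + 5/3 = 49/6 ≈ 8.1667)
(o*58)*(-58) = ((49/6)*58)*(-58) = (1421/3)*(-58) = -82418/3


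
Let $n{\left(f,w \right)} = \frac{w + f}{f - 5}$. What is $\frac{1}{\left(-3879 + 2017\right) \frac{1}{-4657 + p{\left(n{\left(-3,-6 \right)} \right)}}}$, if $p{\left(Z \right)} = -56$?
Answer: $\frac{4713}{1862} \approx 2.5312$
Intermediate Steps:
$n{\left(f,w \right)} = \frac{f + w}{-5 + f}$
$\frac{1}{\left(-3879 + 2017\right) \frac{1}{-4657 + p{\left(n{\left(-3,-6 \right)} \right)}}} = \frac{1}{\left(-3879 + 2017\right) \frac{1}{-4657 - 56}} = \frac{1}{\left(-1862\right) \frac{1}{-4713}} = \frac{1}{\left(-1862\right) \left(- \frac{1}{4713}\right)} = \frac{1}{\frac{1862}{4713}} = \frac{4713}{1862}$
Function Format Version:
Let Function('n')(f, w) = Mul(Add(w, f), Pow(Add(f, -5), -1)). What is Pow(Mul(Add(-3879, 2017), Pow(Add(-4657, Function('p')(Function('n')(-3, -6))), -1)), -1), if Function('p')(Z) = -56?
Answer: Rational(4713, 1862) ≈ 2.5312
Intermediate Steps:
Function('n')(f, w) = Mul(Pow(Add(-5, f), -1), Add(f, w)) (Function('n')(f, w) = Mul(Add(f, w), Pow(Add(-5, f), -1)) = Mul(Pow(Add(-5, f), -1), Add(f, w)))
Pow(Mul(Add(-3879, 2017), Pow(Add(-4657, Function('p')(Function('n')(-3, -6))), -1)), -1) = Pow(Mul(Add(-3879, 2017), Pow(Add(-4657, -56), -1)), -1) = Pow(Mul(-1862, Pow(-4713, -1)), -1) = Pow(Mul(-1862, Rational(-1, 4713)), -1) = Pow(Rational(1862, 4713), -1) = Rational(4713, 1862)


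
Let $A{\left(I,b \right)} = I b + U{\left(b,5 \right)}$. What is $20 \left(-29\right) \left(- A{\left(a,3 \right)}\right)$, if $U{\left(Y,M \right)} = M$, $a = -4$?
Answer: $-4060$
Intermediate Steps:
$A{\left(I,b \right)} = 5 + I b$ ($A{\left(I,b \right)} = I b + 5 = 5 + I b$)
$20 \left(-29\right) \left(- A{\left(a,3 \right)}\right) = 20 \left(-29\right) \left(- (5 - 12)\right) = - 580 \left(- (5 - 12)\right) = - 580 \left(\left(-1\right) \left(-7\right)\right) = \left(-580\right) 7 = -4060$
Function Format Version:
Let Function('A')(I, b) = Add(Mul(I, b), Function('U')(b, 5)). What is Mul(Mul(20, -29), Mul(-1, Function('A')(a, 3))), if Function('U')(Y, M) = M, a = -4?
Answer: -4060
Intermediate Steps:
Function('A')(I, b) = Add(5, Mul(I, b)) (Function('A')(I, b) = Add(Mul(I, b), 5) = Add(5, Mul(I, b)))
Mul(Mul(20, -29), Mul(-1, Function('A')(a, 3))) = Mul(Mul(20, -29), Mul(-1, Add(5, Mul(-4, 3)))) = Mul(-580, Mul(-1, Add(5, -12))) = Mul(-580, Mul(-1, -7)) = Mul(-580, 7) = -4060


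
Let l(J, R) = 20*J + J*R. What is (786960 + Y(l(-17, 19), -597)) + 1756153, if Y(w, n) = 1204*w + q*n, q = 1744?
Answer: 703693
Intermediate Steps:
Y(w, n) = 1204*w + 1744*n
(786960 + Y(l(-17, 19), -597)) + 1756153 = (786960 + (1204*(-17*(20 + 19)) + 1744*(-597))) + 1756153 = (786960 + (1204*(-17*39) - 1041168)) + 1756153 = (786960 + (1204*(-663) - 1041168)) + 1756153 = (786960 + (-798252 - 1041168)) + 1756153 = (786960 - 1839420) + 1756153 = -1052460 + 1756153 = 703693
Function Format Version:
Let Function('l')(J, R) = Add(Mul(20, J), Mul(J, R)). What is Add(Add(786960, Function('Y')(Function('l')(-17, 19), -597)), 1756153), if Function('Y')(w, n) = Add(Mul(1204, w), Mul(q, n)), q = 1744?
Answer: 703693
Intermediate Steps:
Function('Y')(w, n) = Add(Mul(1204, w), Mul(1744, n))
Add(Add(786960, Function('Y')(Function('l')(-17, 19), -597)), 1756153) = Add(Add(786960, Add(Mul(1204, Mul(-17, Add(20, 19))), Mul(1744, -597))), 1756153) = Add(Add(786960, Add(Mul(1204, Mul(-17, 39)), -1041168)), 1756153) = Add(Add(786960, Add(Mul(1204, -663), -1041168)), 1756153) = Add(Add(786960, Add(-798252, -1041168)), 1756153) = Add(Add(786960, -1839420), 1756153) = Add(-1052460, 1756153) = 703693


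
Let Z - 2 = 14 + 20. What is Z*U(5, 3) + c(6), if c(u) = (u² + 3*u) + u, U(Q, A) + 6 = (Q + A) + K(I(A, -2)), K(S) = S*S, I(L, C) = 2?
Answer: 276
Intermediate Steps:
Z = 36 (Z = 2 + (14 + 20) = 2 + 34 = 36)
K(S) = S²
U(Q, A) = -2 + A + Q (U(Q, A) = -6 + ((Q + A) + 2²) = -6 + ((A + Q) + 4) = -6 + (4 + A + Q) = -2 + A + Q)
c(u) = u² + 4*u
Z*U(5, 3) + c(6) = 36*(-2 + 3 + 5) + 6*(4 + 6) = 36*6 + 6*10 = 216 + 60 = 276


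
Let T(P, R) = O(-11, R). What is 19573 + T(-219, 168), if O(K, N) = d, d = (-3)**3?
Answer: 19546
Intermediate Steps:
d = -27
O(K, N) = -27
T(P, R) = -27
19573 + T(-219, 168) = 19573 - 27 = 19546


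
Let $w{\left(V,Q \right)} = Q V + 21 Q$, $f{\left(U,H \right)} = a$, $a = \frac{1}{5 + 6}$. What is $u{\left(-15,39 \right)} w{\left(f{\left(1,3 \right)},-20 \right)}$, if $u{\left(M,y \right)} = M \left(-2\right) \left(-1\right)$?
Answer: $\frac{139200}{11} \approx 12655.0$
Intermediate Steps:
$u{\left(M,y \right)} = 2 M$ ($u{\left(M,y \right)} = - 2 M \left(-1\right) = 2 M$)
$a = \frac{1}{11} \approx 0.090909$
$f{\left(U,H \right)} = \frac{1}{11}$
$w{\left(V,Q \right)} = 21 Q + Q V$
$u{\left(-15,39 \right)} w{\left(f{\left(1,3 \right)},-20 \right)} = 2 \left(-15\right) \left(- 20 \left(21 + \frac{1}{11}\right)\right) = - 30 \left(\left(-20\right) \frac{232}{11}\right) = \left(-30\right) \left(- \frac{4640}{11}\right) = \frac{139200}{11}$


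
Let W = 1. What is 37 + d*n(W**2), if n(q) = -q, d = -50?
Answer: 87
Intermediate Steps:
37 + d*n(W**2) = 37 - (-50)*1**2 = 37 - (-50) = 37 - 50*(-1) = 37 + 50 = 87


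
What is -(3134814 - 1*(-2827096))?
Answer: -5961910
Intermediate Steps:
-(3134814 - 1*(-2827096)) = -(3134814 + 2827096) = -1*5961910 = -5961910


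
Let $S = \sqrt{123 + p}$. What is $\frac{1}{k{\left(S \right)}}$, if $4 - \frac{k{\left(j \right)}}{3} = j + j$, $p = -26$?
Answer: $- \frac{1}{279} - \frac{\sqrt{97}}{558} \approx -0.021235$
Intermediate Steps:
$S = \sqrt{97}$ ($S = \sqrt{123 - 26} = \sqrt{97} \approx 9.8489$)
$k{\left(j \right)} = 12 - 6 j$ ($k{\left(j \right)} = 12 - 3 \left(j + j\right) = 12 - 3 \cdot 2 j = 12 - 6 j$)
$\frac{1}{k{\left(S \right)}} = \frac{1}{12 - 6 \sqrt{97}}$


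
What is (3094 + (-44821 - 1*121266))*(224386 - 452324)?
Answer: 37152298434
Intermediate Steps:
(3094 + (-44821 - 1*121266))*(224386 - 452324) = (3094 + (-44821 - 121266))*(-227938) = (3094 - 166087)*(-227938) = -162993*(-227938) = 37152298434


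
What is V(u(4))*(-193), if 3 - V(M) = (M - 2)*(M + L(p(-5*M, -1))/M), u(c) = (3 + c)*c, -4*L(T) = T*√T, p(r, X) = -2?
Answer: 139925 + 2509*I*√2/28 ≈ 1.3993e+5 + 126.72*I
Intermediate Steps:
L(T) = -T^(3/2)/4 (L(T) = -T*√T/4 = -T^(3/2)/4)
u(c) = c*(3 + c)
V(M) = 3 - (-2 + M)*(M + I*√2/(2*M)) (V(M) = 3 - (M - 2)*(M + (-(-1)*I*√2/2)/M) = 3 - (-2 + M)*(M + (-(-1)*I*√2/2)/M) = 3 - (-2 + M)*(M + (I*√2/2)/M) = 3 - (-2 + M)*(M + I*√2/(2*M)))
V(u(4))*(-193) = (3 - (4*(3 + 4))² + 2*(4*(3 + 4)) - I*√2/2 + I*√2/((4*(3 + 4))))*(-193) = (3 - (4*7)² + 2*(4*7) - I*√2/2 + I*√2/((4*7)))*(-193) = (3 - 1*28² + 2*28 - I*√2/2 + I*√2/28)*(-193) = (3 - 1*784 + 56 - I*√2/2 + I*√2*(1/28))*(-193) = (3 - 784 + 56 - I*√2/2 + I*√2/28)*(-193) = (-725 - 13*I*√2/28)*(-193) = 139925 + 2509*I*√2/28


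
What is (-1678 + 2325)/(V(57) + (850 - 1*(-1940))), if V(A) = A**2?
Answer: 647/6039 ≈ 0.10714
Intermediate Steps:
(-1678 + 2325)/(V(57) + (850 - 1*(-1940))) = (-1678 + 2325)/(57**2 + (850 - 1*(-1940))) = 647/(3249 + (850 + 1940)) = 647/(3249 + 2790) = 647/6039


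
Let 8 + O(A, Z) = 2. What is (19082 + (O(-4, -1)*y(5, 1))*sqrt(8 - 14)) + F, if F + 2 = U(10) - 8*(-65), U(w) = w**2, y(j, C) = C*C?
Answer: 19700 - 6*I*sqrt(6) ≈ 19700.0 - 14.697*I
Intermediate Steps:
O(A, Z) = -6 (O(A, Z) = -8 + 2 = -6)
y(j, C) = C**2
F = 618 (F = -2 + (10**2 - 8*(-65)) = -2 + (100 + 520) = -2 + 620 = 618)
(19082 + (O(-4, -1)*y(5, 1))*sqrt(8 - 14)) + F = (19082 + (-6*1**2)*sqrt(8 - 14)) + 618 = (19082 + (-6*1)*sqrt(-6)) + 618 = (19082 - 6*I*sqrt(6)) + 618 = 19700 - 6*I*sqrt(6)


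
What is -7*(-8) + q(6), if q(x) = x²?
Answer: 92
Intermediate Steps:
-7*(-8) + q(6) = -7*(-8) + 6² = 56 + 36 = 92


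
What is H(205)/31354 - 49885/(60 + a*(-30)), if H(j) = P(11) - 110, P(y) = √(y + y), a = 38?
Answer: 156397549/3386232 + √22/31354 ≈ 46.186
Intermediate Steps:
P(y) = √2*√y (P(y) = √(2*y) = √2*√y)
H(j) = -110 + √22 (H(j) = √2*√11 - 110 = √22 - 110 = -110 + √22)
H(205)/31354 - 49885/(60 + a*(-30)) = (-110 + √22)/31354 - 49885/(60 + 38*(-30)) = (-110 + √22)*(1/31354) - 49885/(60 - 1140) = (-55/15677 + √22/31354) - 49885/(-1080) = (-55/15677 + √22/31354) - 49885*(-1/1080) = (-55/15677 + √22/31354) + 9977/216 = 156397549/3386232 + √22/31354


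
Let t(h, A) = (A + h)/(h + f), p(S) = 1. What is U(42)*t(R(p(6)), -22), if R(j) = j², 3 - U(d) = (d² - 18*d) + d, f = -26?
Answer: -21987/25 ≈ -879.48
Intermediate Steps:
U(d) = 3 - d² + 17*d (U(d) = 3 - ((d² - 18*d) + d) = 3 - (d² - 17*d) = 3 + (-d² + 17*d) = 3 - d² + 17*d)
t(h, A) = (A + h)/(-26 + h) (t(h, A) = (A + h)/(h - 26) = (A + h)/(-26 + h))
U(42)*t(R(p(6)), -22) = (3 - 1*42² + 17*42)*((-22 + 1²)/(-26 + 1²)) = (3 - 1*1764 + 714)*((-22 + 1)/(-26 + 1)) = (3 - 1764 + 714)*(-21/(-25)) = -(-1047)*(-21)/25 = -1047*21/25 = -21987/25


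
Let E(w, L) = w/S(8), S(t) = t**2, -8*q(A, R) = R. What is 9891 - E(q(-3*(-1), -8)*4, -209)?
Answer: 158255/16 ≈ 9890.9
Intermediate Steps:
q(A, R) = -R/8
E(w, L) = w/64 (E(w, L) = w/(8**2) = w/64)
9891 - E(q(-3*(-1), -8)*4, -209) = 9891 - -1/8*(-8)*4/64 = 9891 - 1*4/64 = 9891 - 4/64 = 9891 - 1*1/16 = 9891 - 1/16 = 158255/16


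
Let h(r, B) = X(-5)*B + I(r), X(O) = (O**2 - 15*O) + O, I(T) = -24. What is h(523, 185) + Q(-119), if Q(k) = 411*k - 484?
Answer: -31842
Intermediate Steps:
Q(k) = -484 + 411*k
X(O) = O**2 - 14*O
h(r, B) = -24 + 95*B (h(r, B) = (-5*(-14 - 5))*B - 24 = (-5*(-19))*B - 24 = 95*B - 24 = -24 + 95*B)
h(523, 185) + Q(-119) = (-24 + 95*185) + (-484 + 411*(-119)) = (-24 + 17575) + (-484 - 48909) = 17551 - 49393 = -31842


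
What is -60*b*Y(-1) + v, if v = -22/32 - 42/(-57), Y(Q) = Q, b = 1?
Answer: 18255/304 ≈ 60.049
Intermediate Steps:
v = 15/304 (v = -22*1/32 - 42*(-1/57) = -11/16 + 14/19 = 15/304 ≈ 0.049342)
-60*b*Y(-1) + v = -60*(-1) + 15/304 = 60 + 15/304 = 18255/304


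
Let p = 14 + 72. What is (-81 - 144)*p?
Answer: -19350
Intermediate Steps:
p = 86
(-81 - 144)*p = (-81 - 144)*86 = -225*86 = -19350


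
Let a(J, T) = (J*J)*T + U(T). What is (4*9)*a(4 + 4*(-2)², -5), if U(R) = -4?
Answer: -72144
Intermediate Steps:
a(J, T) = -4 + T*J² (a(J, T) = (J*J)*T - 4 = J²*T - 4 = T*J² - 4 = -4 + T*J²)
(4*9)*a(4 + 4*(-2)², -5) = (4*9)*(-4 - 5*(4 + 4*(-2)²)²) = 36*(-4 - 5*(4 + 4*4)²) = 36*(-4 - 5*(4 + 16)²) = 36*(-4 - 5*20²) = 36*(-4 - 5*400) = 36*(-4 - 2000) = 36*(-2004) = -72144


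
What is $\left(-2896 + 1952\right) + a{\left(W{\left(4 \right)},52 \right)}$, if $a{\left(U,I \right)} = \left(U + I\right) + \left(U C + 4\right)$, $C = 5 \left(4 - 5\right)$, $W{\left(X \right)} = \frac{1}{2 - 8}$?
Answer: $- \frac{2662}{3} \approx -887.33$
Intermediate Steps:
$W{\left(X \right)} = - \frac{1}{6}$ ($W{\left(X \right)} = \frac{1}{-6} = - \frac{1}{6}$)
$C = -5$ ($C = 5 \left(-1\right) = -5$)
$a{\left(U,I \right)} = 4 + I - 4 U$ ($a{\left(U,I \right)} = \left(U + I\right) + \left(U \left(-5\right) + 4\right) = \left(I + U\right) - \left(-4 + 5 U\right) = 4 + I - 4 U$)
$\left(-2896 + 1952\right) + a{\left(W{\left(4 \right)},52 \right)} = \left(-2896 + 1952\right) + \left(4 + 52 - - \frac{2}{3}\right) = -944 + \left(4 + 52 + \frac{2}{3}\right) = -944 + \frac{170}{3} = - \frac{2662}{3}$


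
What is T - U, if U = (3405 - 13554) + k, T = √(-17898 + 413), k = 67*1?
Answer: 10082 + I*√17485 ≈ 10082.0 + 132.23*I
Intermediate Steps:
k = 67
T = I*√17485 (T = √(-17485) = I*√17485 ≈ 132.23*I)
U = -10082 (U = (3405 - 13554) + 67 = -10149 + 67 = -10082)
T - U = I*√17485 - 1*(-10082) = I*√17485 + 10082 = 10082 + I*√17485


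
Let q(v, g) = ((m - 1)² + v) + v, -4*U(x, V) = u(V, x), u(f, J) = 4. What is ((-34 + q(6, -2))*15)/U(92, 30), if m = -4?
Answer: -45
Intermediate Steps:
U(x, V) = -1 (U(x, V) = -¼*4 = -1)
q(v, g) = 25 + 2*v (q(v, g) = ((-4 - 1)² + v) + v = ((-5)² + v) + v = (25 + v) + v = 25 + 2*v)
((-34 + q(6, -2))*15)/U(92, 30) = ((-34 + (25 + 2*6))*15)/(-1) = ((-34 + (25 + 12))*15)*(-1) = ((-34 + 37)*15)*(-1) = (3*15)*(-1) = 45*(-1) = -45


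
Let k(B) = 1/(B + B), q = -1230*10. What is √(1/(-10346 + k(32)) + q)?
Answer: 2*I*√1348182569374963/662143 ≈ 110.91*I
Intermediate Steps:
q = -12300
k(B) = 1/(2*B)
√(1/(-10346 + k(32)) + q) = √(1/(-10346 + (½)/32) - 12300) = √(1/(-10346 + (½)*(1/32)) - 12300) = √(1/(-10346 + 1/64) - 12300) = √(1/(-662143/64) - 12300) = √(-64/662143 - 12300) = √(-8144358964/662143) = 2*I*√1348182569374963/662143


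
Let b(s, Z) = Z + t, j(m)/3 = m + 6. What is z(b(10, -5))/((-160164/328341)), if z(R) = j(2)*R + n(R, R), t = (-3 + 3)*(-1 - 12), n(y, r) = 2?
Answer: 6457373/26694 ≈ 241.90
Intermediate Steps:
j(m) = 18 + 3*m (j(m) = 3*(m + 6) = 3*(6 + m) = 18 + 3*m)
t = 0 (t = 0*(-13) = 0)
b(s, Z) = Z (b(s, Z) = Z + 0 = Z)
z(R) = 2 + 24*R (z(R) = (18 + 3*2)*R + 2 = (18 + 6)*R + 2 = 24*R + 2 = 2 + 24*R)
z(b(10, -5))/((-160164/328341)) = (2 + 24*(-5))/((-160164/328341)) = (2 - 120)/((-160164*1/328341)) = -118/(-53388/109447) = -118*(-109447/53388) = 6457373/26694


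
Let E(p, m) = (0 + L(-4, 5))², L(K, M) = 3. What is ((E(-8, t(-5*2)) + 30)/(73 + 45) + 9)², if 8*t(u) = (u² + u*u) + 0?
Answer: 1212201/13924 ≈ 87.058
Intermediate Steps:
t(u) = u²/4 (t(u) = ((u² + u*u) + 0)/8 = ((u² + u²) + 0)/8 = (2*u² + 0)/8 = (2*u²)/8 = u²/4)
E(p, m) = 9 (E(p, m) = (0 + 3)² = 3² = 9)
((E(-8, t(-5*2)) + 30)/(73 + 45) + 9)² = ((9 + 30)/(73 + 45) + 9)² = (39/118 + 9)² = (1101/118)² = 1212201/13924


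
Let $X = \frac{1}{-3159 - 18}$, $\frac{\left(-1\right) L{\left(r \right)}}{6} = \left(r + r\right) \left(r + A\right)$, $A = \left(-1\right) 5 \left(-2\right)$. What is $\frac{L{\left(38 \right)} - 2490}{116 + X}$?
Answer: $- \frac{77448906}{368531} \approx -210.16$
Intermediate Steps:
$A = 10$ ($A = \left(-5\right) \left(-2\right) = 10$)
$L{\left(r \right)} = - 12 r \left(10 + r\right)$ ($L{\left(r \right)} = - 6 \left(r + r\right) \left(r + 10\right) = - 6 \cdot 2 r \left(10 + r\right) = - 12 r \left(10 + r\right)$)
$X = - \frac{1}{3177}$ ($X = \frac{1}{-3177} = - \frac{1}{3177} \approx -0.00031476$)
$\frac{L{\left(38 \right)} - 2490}{116 + X} = \frac{\left(-12\right) 38 \left(10 + 38\right) - 2490}{116 - \frac{1}{3177}} = \frac{\left(-12\right) 38 \cdot 48 - 2490}{\frac{368531}{3177}} = \left(-21888 - 2490\right) \frac{3177}{368531} = \left(-24378\right) \frac{3177}{368531} = - \frac{77448906}{368531}$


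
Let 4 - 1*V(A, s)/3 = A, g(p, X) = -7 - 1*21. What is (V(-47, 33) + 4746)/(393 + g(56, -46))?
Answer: 4899/365 ≈ 13.422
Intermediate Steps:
g(p, X) = -28 (g(p, X) = -7 - 21 = -28)
V(A, s) = 12 - 3*A
(V(-47, 33) + 4746)/(393 + g(56, -46)) = ((12 - 3*(-47)) + 4746)/(393 - 28) = ((12 + 141) + 4746)/365 = (153 + 4746)*(1/365) = 4899*(1/365) = 4899/365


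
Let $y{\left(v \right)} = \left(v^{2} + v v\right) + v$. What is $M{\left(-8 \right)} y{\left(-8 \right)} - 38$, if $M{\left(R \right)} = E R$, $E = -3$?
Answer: $2842$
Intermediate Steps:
$y{\left(v \right)} = v + 2 v^{2}$ ($y{\left(v \right)} = \left(v^{2} + v^{2}\right) + v = 2 v^{2} + v = v + 2 v^{2}$)
$M{\left(R \right)} = - 3 R$
$M{\left(-8 \right)} y{\left(-8 \right)} - 38 = \left(-3\right) \left(-8\right) \left(- 8 \left(1 + 2 \left(-8\right)\right)\right) - 38 = 24 \left(- 8 \left(1 - 16\right)\right) - 38 = 24 \left(\left(-8\right) \left(-15\right)\right) - 38 = 24 \cdot 120 - 38 = 2880 - 38 = 2842$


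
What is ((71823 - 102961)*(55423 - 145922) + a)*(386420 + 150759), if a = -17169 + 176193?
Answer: 1513833210704594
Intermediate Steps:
a = 159024
((71823 - 102961)*(55423 - 145922) + a)*(386420 + 150759) = ((71823 - 102961)*(55423 - 145922) + 159024)*(386420 + 150759) = (-31138*(-90499) + 159024)*537179 = (2817957862 + 159024)*537179 = 2818116886*537179 = 1513833210704594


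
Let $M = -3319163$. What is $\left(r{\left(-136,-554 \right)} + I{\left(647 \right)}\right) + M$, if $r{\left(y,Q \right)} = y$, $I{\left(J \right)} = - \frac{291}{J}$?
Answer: $- \frac{2147586744}{647} \approx -3.3193 \cdot 10^{6}$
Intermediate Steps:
$\left(r{\left(-136,-554 \right)} + I{\left(647 \right)}\right) + M = \left(-136 - \frac{291}{647}\right) - 3319163 = - \frac{88283}{647} - 3319163 = - \frac{2147586744}{647}$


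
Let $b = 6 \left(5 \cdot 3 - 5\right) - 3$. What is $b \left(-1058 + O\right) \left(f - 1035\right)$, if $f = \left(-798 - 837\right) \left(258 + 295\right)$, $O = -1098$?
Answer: $111240609480$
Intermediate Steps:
$f = -904155$ ($f = \left(-1635\right) 553 = -904155$)
$b = 57$ ($b = 6 \left(15 - 5\right) - 3 = 6 \cdot 10 - 3 = 60 - 3 = 57$)
$b \left(-1058 + O\right) \left(f - 1035\right) = 57 \left(-1058 - 1098\right) \left(-904155 - 1035\right) = 57 \left(\left(-2156\right) \left(-905190\right)\right) = 57 \cdot 1951589640 = 111240609480$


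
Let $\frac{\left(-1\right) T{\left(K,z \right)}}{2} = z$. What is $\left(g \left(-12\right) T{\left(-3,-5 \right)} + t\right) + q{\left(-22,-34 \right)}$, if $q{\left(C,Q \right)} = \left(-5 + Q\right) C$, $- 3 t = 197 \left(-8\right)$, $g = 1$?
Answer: $\frac{3790}{3} \approx 1263.3$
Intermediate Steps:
$t = \frac{1576}{3}$ ($t = - \frac{197 \left(-8\right)}{3} = \left(- \frac{1}{3}\right) \left(-1576\right) = \frac{1576}{3} \approx 525.33$)
$T{\left(K,z \right)} = - 2 z$
$q{\left(C,Q \right)} = C \left(-5 + Q\right)$
$\left(g \left(-12\right) T{\left(-3,-5 \right)} + t\right) + q{\left(-22,-34 \right)} = \left(1 \left(-12\right) \left(\left(-2\right) \left(-5\right)\right) + \frac{1576}{3}\right) - 22 \left(-5 - 34\right) = \left(\left(-12\right) 10 + \frac{1576}{3}\right) - -858 = \left(-120 + \frac{1576}{3}\right) + 858 = \frac{1216}{3} + 858 = \frac{3790}{3}$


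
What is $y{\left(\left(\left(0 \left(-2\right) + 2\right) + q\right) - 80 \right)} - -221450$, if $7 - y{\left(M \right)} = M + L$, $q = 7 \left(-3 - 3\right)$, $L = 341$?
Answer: $221236$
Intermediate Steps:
$q = -42$ ($q = 7 \left(-6\right) = -42$)
$y{\left(M \right)} = -334 - M$ ($y{\left(M \right)} = 7 - \left(M + 341\right) = 7 - \left(341 + M\right) = -334 - M$)
$y{\left(\left(\left(0 \left(-2\right) + 2\right) + q\right) - 80 \right)} - -221450 = \left(-334 - \left(\left(\left(0 \left(-2\right) + 2\right) - 42\right) - 80\right)\right) - -221450 = \left(-334 - \left(\left(\left(0 + 2\right) - 42\right) - 80\right)\right) + 221450 = \left(-334 - \left(\left(2 - 42\right) - 80\right)\right) + 221450 = \left(-334 - \left(-40 - 80\right)\right) + 221450 = \left(-334 - -120\right) + 221450 = \left(-334 + 120\right) + 221450 = -214 + 221450 = 221236$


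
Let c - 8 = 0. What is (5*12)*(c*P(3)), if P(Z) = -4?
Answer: -1920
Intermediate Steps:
c = 8 (c = 8 + 0 = 8)
(5*12)*(c*P(3)) = (5*12)*(8*(-4)) = 60*(-32) = -1920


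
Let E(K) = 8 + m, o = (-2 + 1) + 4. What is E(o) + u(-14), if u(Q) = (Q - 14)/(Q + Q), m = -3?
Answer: 6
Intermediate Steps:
o = 3 (o = -1 + 4 = 3)
E(K) = 5 (E(K) = 8 - 3 = 5)
u(Q) = (-14 + Q)/(2*Q) (u(Q) = (-14 + Q)/((2*Q)) = (-14 + Q)*(1/(2*Q)) = (-14 + Q)/(2*Q))
E(o) + u(-14) = 5 + (1/2)*(-14 - 14)/(-14) = 5 + (1/2)*(-1/14)*(-28) = 5 + 1 = 6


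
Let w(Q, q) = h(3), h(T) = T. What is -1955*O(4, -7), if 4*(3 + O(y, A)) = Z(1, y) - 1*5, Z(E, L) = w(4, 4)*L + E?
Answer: 1955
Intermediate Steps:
w(Q, q) = 3
Z(E, L) = E + 3*L (Z(E, L) = 3*L + E = E + 3*L)
O(y, A) = -4 + 3*y/4 (O(y, A) = -3 + ((1 + 3*y) - 1*5)/4 = -3 + ((1 + 3*y) - 5)/4 = -3 + (-4 + 3*y)/4 = -3 + (-1 + 3*y/4) = -4 + 3*y/4)
-1955*O(4, -7) = -1955*(-4 + (¾)*4) = -1955*(-4 + 3) = -1955*(-1) = 1955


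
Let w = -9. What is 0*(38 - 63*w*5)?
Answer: 0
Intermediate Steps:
0*(38 - 63*w*5) = 0*(38 - (-567)*5) = 0*(38 - 63*(-45)) = 0*(38 + 2835) = 0*2873 = 0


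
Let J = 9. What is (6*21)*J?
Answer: 1134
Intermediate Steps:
(6*21)*J = (6*21)*9 = 126*9 = 1134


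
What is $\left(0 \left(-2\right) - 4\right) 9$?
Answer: $-36$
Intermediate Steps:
$\left(0 \left(-2\right) - 4\right) 9 = \left(0 - 4\right) 9 = \left(-4\right) 9 = -36$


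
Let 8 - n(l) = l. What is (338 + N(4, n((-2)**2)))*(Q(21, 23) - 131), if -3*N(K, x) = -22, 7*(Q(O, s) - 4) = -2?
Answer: -43956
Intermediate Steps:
n(l) = 8 - l
Q(O, s) = 26/7 (Q(O, s) = 4 + (1/7)*(-2) = 4 - 2/7 = 26/7)
N(K, x) = 22/3 (N(K, x) = -1/3*(-22) = 22/3)
(338 + N(4, n((-2)**2)))*(Q(21, 23) - 131) = (338 + 22/3)*(26/7 - 131) = (1036/3)*(-891/7) = -43956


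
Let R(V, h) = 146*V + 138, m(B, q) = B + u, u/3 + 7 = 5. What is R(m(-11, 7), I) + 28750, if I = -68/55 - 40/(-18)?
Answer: 26406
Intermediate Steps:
u = -6 (u = -21 + 3*5 = -21 + 15 = -6)
m(B, q) = -6 + B (m(B, q) = B - 6 = -6 + B)
I = 488/495 (I = -68*1/55 - 40*(-1/18) = -68/55 + 20/9 = 488/495 ≈ 0.98586)
R(V, h) = 138 + 146*V
R(m(-11, 7), I) + 28750 = (138 + 146*(-6 - 11)) + 28750 = (138 + 146*(-17)) + 28750 = (138 - 2482) + 28750 = -2344 + 28750 = 26406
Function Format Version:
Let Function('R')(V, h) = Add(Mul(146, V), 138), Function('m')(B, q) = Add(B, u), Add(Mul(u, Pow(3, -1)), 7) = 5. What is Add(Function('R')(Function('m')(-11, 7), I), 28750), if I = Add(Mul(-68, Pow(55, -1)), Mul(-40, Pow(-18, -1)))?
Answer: 26406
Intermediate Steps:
u = -6 (u = Add(-21, Mul(3, 5)) = Add(-21, 15) = -6)
Function('m')(B, q) = Add(-6, B) (Function('m')(B, q) = Add(B, -6) = Add(-6, B))
I = Rational(488, 495) (I = Add(Mul(-68, Rational(1, 55)), Mul(-40, Rational(-1, 18))) = Add(Rational(-68, 55), Rational(20, 9)) = Rational(488, 495) ≈ 0.98586)
Function('R')(V, h) = Add(138, Mul(146, V))
Add(Function('R')(Function('m')(-11, 7), I), 28750) = Add(Add(138, Mul(146, Add(-6, -11))), 28750) = Add(Add(138, Mul(146, -17)), 28750) = Add(Add(138, -2482), 28750) = Add(-2344, 28750) = 26406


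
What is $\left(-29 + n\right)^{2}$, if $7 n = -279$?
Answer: $\frac{232324}{49} \approx 4741.3$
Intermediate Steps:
$n = - \frac{279}{7}$ ($n = \frac{1}{7} \left(-279\right) = - \frac{279}{7} \approx -39.857$)
$\left(-29 + n\right)^{2} = \left(-29 - \frac{279}{7}\right)^{2} = \left(- \frac{482}{7}\right)^{2} = \frac{232324}{49}$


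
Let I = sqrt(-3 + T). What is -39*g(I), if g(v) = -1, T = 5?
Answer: 39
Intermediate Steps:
I = sqrt(2) (I = sqrt(-3 + 5) = sqrt(2) ≈ 1.4142)
-39*g(I) = -39*(-1) = 39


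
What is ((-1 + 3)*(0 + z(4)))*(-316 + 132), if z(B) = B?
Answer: -1472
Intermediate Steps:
((-1 + 3)*(0 + z(4)))*(-316 + 132) = ((-1 + 3)*(0 + 4))*(-316 + 132) = (2*4)*(-184) = 8*(-184) = -1472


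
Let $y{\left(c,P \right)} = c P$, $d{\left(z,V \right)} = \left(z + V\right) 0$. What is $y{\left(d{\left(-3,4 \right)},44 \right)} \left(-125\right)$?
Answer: $0$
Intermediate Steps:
$d{\left(z,V \right)} = 0$ ($d{\left(z,V \right)} = \left(V + z\right) 0 = 0$)
$y{\left(c,P \right)} = P c$
$y{\left(d{\left(-3,4 \right)},44 \right)} \left(-125\right) = 44 \cdot 0 \left(-125\right) = 0 \left(-125\right) = 0$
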